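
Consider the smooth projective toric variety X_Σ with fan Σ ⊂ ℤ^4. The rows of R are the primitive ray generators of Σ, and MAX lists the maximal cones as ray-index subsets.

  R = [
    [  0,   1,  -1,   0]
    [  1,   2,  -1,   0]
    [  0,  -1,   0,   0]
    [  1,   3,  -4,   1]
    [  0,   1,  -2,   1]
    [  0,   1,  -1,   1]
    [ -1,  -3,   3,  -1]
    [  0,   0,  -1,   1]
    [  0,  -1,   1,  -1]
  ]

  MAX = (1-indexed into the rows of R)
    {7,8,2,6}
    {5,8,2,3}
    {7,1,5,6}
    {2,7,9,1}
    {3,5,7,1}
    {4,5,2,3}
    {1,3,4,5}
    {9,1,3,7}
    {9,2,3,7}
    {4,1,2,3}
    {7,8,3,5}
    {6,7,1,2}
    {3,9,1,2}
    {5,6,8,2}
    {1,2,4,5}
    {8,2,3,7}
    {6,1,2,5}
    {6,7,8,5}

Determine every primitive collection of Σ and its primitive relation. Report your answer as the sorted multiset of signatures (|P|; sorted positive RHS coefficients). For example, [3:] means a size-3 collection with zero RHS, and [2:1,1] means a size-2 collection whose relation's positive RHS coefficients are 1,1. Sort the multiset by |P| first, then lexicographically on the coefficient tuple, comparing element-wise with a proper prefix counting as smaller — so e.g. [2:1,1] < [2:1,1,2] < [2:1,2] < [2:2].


Σ has 12 primitive collections:

  • {6,9}:  v_{6} + v_{9} = 0  →  sig = [2:]
  • {1,8}:  v_{1} + v_{8} = v_{5}  →  sig = [2:1]
  • {3,6}:  v_{3} + v_{6} = v_{8}  →  sig = [2:1]
  • {8,9}:  v_{8} + v_{9} = v_{3}  →  sig = [2:1]
  • {4,7}:  v_{4} + v_{7} = v_{1} + v_{3}  →  sig = [2:1,1]
  • {5,9}:  v_{5} + v_{9} = v_{1} + v_{3}  →  sig = [2:1,1]
  • {4,8}:  v_{4} + v_{8} = v_{2} + v_{3} + 2·v_{5}  →  sig = [2:1,1,2]
  • {4,6}:  v_{4} + v_{6} = v_{2} + 2·v_{5}  →  sig = [2:1,2]
  • {4,9}:  v_{4} + v_{9} = 2·v_{1} + v_{2} + 2·v_{3}  →  sig = [2:1,2,2]
  • {2,5,7}:  v_{2} + v_{5} + v_{7} = 0  →  sig = [3:]
  • {1,2,3,5}:  v_{1} + v_{2} + v_{3} + v_{5} = v_{4}  →  sig = [4:1]
  • {1,2,3,7}:  v_{1} + v_{2} + v_{3} + v_{7} = v_{9}  →  sig = [4:1]

Signatures (|P|; sorted positive RHS coefficients), sorted:
[[2:], [2:1], [2:1], [2:1], [2:1,1], [2:1,1], [2:1,1,2], [2:1,2], [2:1,2,2], [3:], [4:1], [4:1]]


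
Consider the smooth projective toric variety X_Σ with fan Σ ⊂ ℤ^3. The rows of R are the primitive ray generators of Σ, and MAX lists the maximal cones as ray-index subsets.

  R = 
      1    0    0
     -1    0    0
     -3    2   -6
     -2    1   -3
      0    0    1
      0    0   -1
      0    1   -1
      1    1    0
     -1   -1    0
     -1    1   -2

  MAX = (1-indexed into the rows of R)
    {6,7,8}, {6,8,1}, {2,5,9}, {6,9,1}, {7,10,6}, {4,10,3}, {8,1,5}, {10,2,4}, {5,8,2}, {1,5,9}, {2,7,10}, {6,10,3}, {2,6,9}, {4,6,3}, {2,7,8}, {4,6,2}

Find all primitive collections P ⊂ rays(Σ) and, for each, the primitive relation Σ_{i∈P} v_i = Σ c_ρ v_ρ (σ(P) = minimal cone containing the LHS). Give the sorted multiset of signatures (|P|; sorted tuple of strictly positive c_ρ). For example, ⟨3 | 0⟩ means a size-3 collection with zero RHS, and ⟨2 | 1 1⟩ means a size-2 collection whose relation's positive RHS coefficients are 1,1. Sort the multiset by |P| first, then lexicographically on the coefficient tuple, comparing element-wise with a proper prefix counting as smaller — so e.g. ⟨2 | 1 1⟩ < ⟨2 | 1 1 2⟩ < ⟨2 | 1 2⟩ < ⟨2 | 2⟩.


Δ(Σ) — 10 vertices, 25 min non-faces:

  {1,2}:  v_{1} + v_{2} = 0 — sig = ⟨2 | 0⟩
  {5,6}:  v_{5} + v_{6} = 0 — sig = ⟨2 | 0⟩
  {8,9}:  v_{8} + v_{9} = 0 — sig = ⟨2 | 0⟩
  {1,4}:  v_{1} + v_{4} = v_{6} + v_{10} — sig = ⟨2 | 1 1⟩
  {1,7}:  v_{1} + v_{7} = v_{6} + v_{8} — sig = ⟨2 | 1 1⟩
  {1,10}:  v_{1} + v_{10} = v_{6} + v_{7} — sig = ⟨2 | 1 1⟩
  {3,5}:  v_{3} + v_{5} = v_{4} + v_{10} — sig = ⟨2 | 1 1⟩
  {4,5}:  v_{4} + v_{5} = v_{2} + v_{10} — sig = ⟨2 | 1 1⟩
  {4,8}:  v_{4} + v_{8} = v_{7} + v_{10} — sig = ⟨2 | 1 1⟩
  {5,7}:  v_{5} + v_{7} = v_{2} + v_{8} — sig = ⟨2 | 1 1⟩
  {5,10}:  v_{5} + v_{10} = v_{2} + v_{7} — sig = ⟨2 | 1 1⟩
  {7,9}:  v_{7} + v_{9} = v_{2} + v_{6} — sig = ⟨2 | 1 1⟩
  {3,8}:  v_{3} + v_{8} = v_{6} + v_{7} + 2·v_{10} — sig = ⟨2 | 1 1 2⟩
  {3,9}:  v_{3} + v_{9} = 2·v_{2} + v_{4} + 3·v_{6} — sig = ⟨2 | 1 2 3⟩
  {3,7}:  v_{3} + v_{7} = v_{6} + 3·v_{10} — sig = ⟨2 | 1 3⟩
  {2,3}:  v_{2} + v_{3} = 2·v_{4} — sig = ⟨2 | 2⟩
  {4,7}:  v_{4} + v_{7} = 2·v_{10} — sig = ⟨2 | 2⟩
  {8,10}:  v_{8} + v_{10} = 2·v_{7} — sig = ⟨2 | 2⟩
  {1,3}:  v_{1} + v_{3} = 2·v_{6} + 2·v_{10} — sig = ⟨2 | 2 2⟩
  {9,10}:  v_{9} + v_{10} = 2·v_{2} + 2·v_{6} — sig = ⟨2 | 2 2⟩
  {4,9}:  v_{4} + v_{9} = 3·v_{2} + 3·v_{6} — sig = ⟨2 | 3 3⟩
  {2,6,7}:  v_{2} + v_{6} + v_{7} = v_{10} — sig = ⟨3 | 1⟩
  {2,6,8}:  v_{2} + v_{6} + v_{8} = v_{7} — sig = ⟨3 | 1⟩
  {2,6,10}:  v_{2} + v_{6} + v_{10} = v_{4} — sig = ⟨3 | 1⟩
  {4,6,10}:  v_{4} + v_{6} + v_{10} = v_{3} — sig = ⟨3 | 1⟩

Signatures (|P|; sorted positive RHS coefficients), sorted:
[⟨2 | 0⟩, ⟨2 | 0⟩, ⟨2 | 0⟩, ⟨2 | 1 1⟩, ⟨2 | 1 1⟩, ⟨2 | 1 1⟩, ⟨2 | 1 1⟩, ⟨2 | 1 1⟩, ⟨2 | 1 1⟩, ⟨2 | 1 1⟩, ⟨2 | 1 1⟩, ⟨2 | 1 1⟩, ⟨2 | 1 1 2⟩, ⟨2 | 1 2 3⟩, ⟨2 | 1 3⟩, ⟨2 | 2⟩, ⟨2 | 2⟩, ⟨2 | 2⟩, ⟨2 | 2 2⟩, ⟨2 | 2 2⟩, ⟨2 | 3 3⟩, ⟨3 | 1⟩, ⟨3 | 1⟩, ⟨3 | 1⟩, ⟨3 | 1⟩]


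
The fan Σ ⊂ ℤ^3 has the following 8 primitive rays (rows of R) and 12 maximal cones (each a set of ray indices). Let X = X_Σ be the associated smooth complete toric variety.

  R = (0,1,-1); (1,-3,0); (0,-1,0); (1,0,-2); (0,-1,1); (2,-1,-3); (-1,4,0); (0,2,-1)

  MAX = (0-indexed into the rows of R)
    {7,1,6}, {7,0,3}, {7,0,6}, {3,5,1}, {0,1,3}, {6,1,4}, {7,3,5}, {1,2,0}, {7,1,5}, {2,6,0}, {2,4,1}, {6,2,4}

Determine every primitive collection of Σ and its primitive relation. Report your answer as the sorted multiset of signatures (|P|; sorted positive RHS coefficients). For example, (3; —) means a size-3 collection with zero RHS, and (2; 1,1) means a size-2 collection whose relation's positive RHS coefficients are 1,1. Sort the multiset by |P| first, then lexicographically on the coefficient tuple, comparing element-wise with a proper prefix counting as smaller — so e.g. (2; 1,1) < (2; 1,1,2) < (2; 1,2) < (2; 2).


14 collections generate NE(X_Σ); each relation:

  P={0,4}:  v_{0} + v_{4} = 0  →  sig = (2; —)
  P={2,7}:  v_{2} + v_{7} = v_{0}  →  sig = (2; 1)
  P={3,4}:  v_{3} + v_{4} = v_{1} + v_{7}  →  sig = (2; 1,1)
  P={4,7}:  v_{4} + v_{7} = v_{1} + v_{6}  →  sig = (2; 1,1)
  P={2,5}:  v_{2} + v_{5} = v_{0} + v_{1} + v_{3}  →  sig = (2; 1,1,1)
  P={2,3}:  v_{2} + v_{3} = 2·v_{0} + v_{1}  →  sig = (2; 1,2)
  P={5,6}:  v_{5} + v_{6} = v_{1} + 3·v_{7}  →  sig = (2; 1,3)
  P={0,5}:  v_{0} + v_{5} = 2·v_{3}  →  sig = (2; 2)
  P={3,6}:  v_{3} + v_{6} = 2·v_{7}  →  sig = (2; 2)
  P={4,5}:  v_{4} + v_{5} = 2·v_{1} + 2·v_{7}  →  sig = (2; 2,2)
  P={1,2,6}:  v_{1} + v_{2} + v_{6} = 0  →  sig = (3; —)
  P={0,1,6}:  v_{0} + v_{1} + v_{6} = v_{7}  →  sig = (3; 1)
  P={0,1,7}:  v_{0} + v_{1} + v_{7} = v_{3}  →  sig = (3; 1)
  P={1,3,7}:  v_{1} + v_{3} + v_{7} = v_{5}  →  sig = (3; 1)

Sorted signature multiset PRS(X):
[(2; —), (2; 1), (2; 1,1), (2; 1,1), (2; 1,1,1), (2; 1,2), (2; 1,3), (2; 2), (2; 2), (2; 2,2), (3; —), (3; 1), (3; 1), (3; 1)]


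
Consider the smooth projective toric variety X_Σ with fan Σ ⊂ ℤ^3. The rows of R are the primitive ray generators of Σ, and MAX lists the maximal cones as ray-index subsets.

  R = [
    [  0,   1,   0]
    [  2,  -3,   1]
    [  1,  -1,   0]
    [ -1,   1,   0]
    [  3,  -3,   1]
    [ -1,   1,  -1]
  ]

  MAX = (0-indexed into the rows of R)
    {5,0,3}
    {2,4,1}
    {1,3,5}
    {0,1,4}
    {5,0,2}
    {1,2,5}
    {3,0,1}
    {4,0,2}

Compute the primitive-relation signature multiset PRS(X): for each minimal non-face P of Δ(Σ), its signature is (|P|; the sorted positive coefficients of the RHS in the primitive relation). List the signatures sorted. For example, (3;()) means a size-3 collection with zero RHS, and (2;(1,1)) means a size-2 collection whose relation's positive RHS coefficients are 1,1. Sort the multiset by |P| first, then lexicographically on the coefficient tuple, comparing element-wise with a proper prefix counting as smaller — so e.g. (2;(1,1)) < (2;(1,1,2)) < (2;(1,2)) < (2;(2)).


Minimal non-faces — 5 found among 6 rays, 8 max cones:

  P={2,3}:  v_{2} + v_{3} = 0 — sig = (2;())
  P={3,4}:  v_{3} + v_{4} = v_{0} + v_{1} — sig = (2;(1,1))
  P={4,5}:  v_{4} + v_{5} = 2·v_{2} — sig = (2;(2))
  P={0,1,2}:  v_{0} + v_{1} + v_{2} = v_{4} — sig = (3;(1))
  P={0,1,5}:  v_{0} + v_{1} + v_{5} = v_{2} — sig = (3;(1))

Sorted signature multiset PRS(X):
    |P|=2: 3 collections, coeffs (), (1,1), (2)
    |P|=3: 2 collections, coeffs (1), (1)


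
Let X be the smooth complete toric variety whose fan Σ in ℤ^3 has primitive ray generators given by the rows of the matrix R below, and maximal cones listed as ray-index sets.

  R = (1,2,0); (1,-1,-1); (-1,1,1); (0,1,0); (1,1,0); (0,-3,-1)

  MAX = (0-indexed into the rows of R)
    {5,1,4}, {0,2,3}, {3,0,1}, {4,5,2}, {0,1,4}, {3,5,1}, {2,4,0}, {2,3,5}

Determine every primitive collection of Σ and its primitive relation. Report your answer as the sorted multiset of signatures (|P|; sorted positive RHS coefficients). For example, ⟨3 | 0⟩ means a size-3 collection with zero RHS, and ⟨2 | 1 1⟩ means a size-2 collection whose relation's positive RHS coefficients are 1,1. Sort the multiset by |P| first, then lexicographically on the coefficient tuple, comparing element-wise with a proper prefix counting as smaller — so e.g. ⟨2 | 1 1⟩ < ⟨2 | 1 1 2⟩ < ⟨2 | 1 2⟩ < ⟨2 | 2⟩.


Σ has 3 primitive collections:

  P={1,2}:  v_{1} + v_{2} = 0  ⇒ sig = ⟨2 | 0⟩
  P={0,5}:  v_{0} + v_{5} = v_{1}  ⇒ sig = ⟨2 | 1⟩
  P={3,4}:  v_{3} + v_{4} = v_{0}  ⇒ sig = ⟨2 | 1⟩

so the primitive-relation signature multiset is
    |P|=2: 3 collections, coeffs (), (1), (1)


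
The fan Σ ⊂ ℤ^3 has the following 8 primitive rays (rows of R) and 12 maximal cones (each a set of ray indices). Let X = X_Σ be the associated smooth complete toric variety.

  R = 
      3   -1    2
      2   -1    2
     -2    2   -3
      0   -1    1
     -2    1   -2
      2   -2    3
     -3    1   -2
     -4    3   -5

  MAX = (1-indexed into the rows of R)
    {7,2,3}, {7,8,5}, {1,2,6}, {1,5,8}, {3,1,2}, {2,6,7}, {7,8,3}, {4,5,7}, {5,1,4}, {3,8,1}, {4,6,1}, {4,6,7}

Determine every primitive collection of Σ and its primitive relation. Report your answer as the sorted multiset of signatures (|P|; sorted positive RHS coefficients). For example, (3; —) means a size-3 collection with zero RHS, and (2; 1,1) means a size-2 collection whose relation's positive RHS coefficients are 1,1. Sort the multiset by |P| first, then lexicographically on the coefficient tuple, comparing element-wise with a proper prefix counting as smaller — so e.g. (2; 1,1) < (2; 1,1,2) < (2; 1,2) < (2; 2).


The 10 primitive collections of Σ (r=8, n=3):

  P={1,7}:  v_{1} + v_{7} = 0  ⇒ sig = (2; —)
  P={2,5}:  v_{2} + v_{5} = 0  ⇒ sig = (2; —)
  P={3,6}:  v_{3} + v_{6} = 0  ⇒ sig = (2; —)
  P={2,4}:  v_{2} + v_{4} = v_{6}  ⇒ sig = (2; 1)
  P={2,8}:  v_{2} + v_{8} = v_{3}  ⇒ sig = (2; 1)
  P={3,4}:  v_{3} + v_{4} = v_{5}  ⇒ sig = (2; 1)
  P={3,5}:  v_{3} + v_{5} = v_{8}  ⇒ sig = (2; 1)
  P={5,6}:  v_{5} + v_{6} = v_{4}  ⇒ sig = (2; 1)
  P={6,8}:  v_{6} + v_{8} = v_{5}  ⇒ sig = (2; 1)
  P={4,8}:  v_{4} + v_{8} = 2·v_{5}  ⇒ sig = (2; 2)

Sorted signature multiset PRS(X):
    |P|=2: 10 collections, coeffs (), (), (), (1), (1), (1), (1), (1), (1), (2)


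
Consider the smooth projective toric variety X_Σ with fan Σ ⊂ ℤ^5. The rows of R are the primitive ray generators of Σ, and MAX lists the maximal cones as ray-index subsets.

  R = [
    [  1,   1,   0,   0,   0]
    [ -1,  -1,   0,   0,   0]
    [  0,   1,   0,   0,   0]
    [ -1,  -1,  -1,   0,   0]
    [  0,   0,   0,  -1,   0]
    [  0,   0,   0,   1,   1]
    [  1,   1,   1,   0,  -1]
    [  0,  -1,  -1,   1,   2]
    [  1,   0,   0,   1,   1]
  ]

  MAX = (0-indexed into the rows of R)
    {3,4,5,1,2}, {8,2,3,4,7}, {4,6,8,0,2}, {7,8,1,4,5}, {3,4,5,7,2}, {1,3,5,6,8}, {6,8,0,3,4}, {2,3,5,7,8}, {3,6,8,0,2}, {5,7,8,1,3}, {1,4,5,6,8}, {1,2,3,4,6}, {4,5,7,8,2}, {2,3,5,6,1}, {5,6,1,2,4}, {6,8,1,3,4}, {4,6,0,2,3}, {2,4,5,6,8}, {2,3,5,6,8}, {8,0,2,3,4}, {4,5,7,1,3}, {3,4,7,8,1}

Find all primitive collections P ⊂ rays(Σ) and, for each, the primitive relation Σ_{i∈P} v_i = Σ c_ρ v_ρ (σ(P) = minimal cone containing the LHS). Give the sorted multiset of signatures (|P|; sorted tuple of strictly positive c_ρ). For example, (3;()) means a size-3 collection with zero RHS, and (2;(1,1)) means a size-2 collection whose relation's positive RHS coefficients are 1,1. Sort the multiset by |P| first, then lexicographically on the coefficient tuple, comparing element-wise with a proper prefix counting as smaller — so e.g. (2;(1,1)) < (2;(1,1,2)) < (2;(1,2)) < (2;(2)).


9 minimal non-faces of Δ(Σ) (on 9 rays):

  • {0,1}:  v_{0} + v_{1} = 0  ⇒ sig = (2;())
  • {6,7}:  v_{6} + v_{7} = v_{8}  ⇒ sig = (2;(1))
  • {0,5}:  v_{0} + v_{5} = v_{2} + v_{8}  ⇒ sig = (2;(1,1))
  • {0,7}:  v_{0} + v_{7} = v_{2} + v_{3} + v_{4} + 2·v_{8}  ⇒ sig = (2;(1,1,1,2))
  • {1,2,8}:  v_{1} + v_{2} + v_{8} = v_{5}  ⇒ sig = (3;(1))
  • {1,2,7}:  v_{1} + v_{2} + v_{7} = v_{3} + v_{4} + 2·v_{5}  ⇒ sig = (3;(1,1,2))
  • {3,4,5,6}:  v_{3} + v_{4} + v_{5} + v_{6} = 0  ⇒ sig = (4;())
  • {3,4,5,8}:  v_{3} + v_{4} + v_{5} + v_{8} = v_{7}  ⇒ sig = (4;(1))
  • {2,3,4,6,8}:  v_{2} + v_{3} + v_{4} + v_{6} + v_{8} = v_{0}  ⇒ sig = (5;(1))

Hence PRS(X_Σ) =
[(2;()), (2;(1)), (2;(1,1)), (2;(1,1,1,2)), (3;(1)), (3;(1,1,2)), (4;()), (4;(1)), (5;(1))]


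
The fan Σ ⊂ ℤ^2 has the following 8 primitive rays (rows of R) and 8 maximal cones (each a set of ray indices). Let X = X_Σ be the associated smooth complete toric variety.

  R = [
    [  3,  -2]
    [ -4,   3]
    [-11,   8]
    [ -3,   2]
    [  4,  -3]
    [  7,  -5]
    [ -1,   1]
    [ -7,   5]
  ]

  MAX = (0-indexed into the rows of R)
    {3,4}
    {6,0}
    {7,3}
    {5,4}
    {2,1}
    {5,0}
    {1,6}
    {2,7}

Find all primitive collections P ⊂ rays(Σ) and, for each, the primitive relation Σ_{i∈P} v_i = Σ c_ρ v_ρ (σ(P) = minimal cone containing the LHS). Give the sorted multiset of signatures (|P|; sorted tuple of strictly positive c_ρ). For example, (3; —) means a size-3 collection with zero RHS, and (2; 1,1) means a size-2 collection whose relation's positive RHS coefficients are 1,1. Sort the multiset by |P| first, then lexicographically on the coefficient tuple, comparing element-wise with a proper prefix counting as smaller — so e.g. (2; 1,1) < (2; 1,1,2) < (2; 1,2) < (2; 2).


Σ has 20 primitive collections:

  P = {0,3}:  v_{0} + v_{3} = 0 ; sig = (2; —)
  P = {1,4}:  v_{1} + v_{4} = 0 ; sig = (2; —)
  P = {5,7}:  v_{5} + v_{7} = 0 ; sig = (2; —)
  P = {0,1}:  v_{0} + v_{1} = v_{6} ; sig = (2; 1)
  P = {0,4}:  v_{0} + v_{4} = v_{5} ; sig = (2; 1)
  P = {0,7}:  v_{0} + v_{7} = v_{1} ; sig = (2; 1)
  P = {1,3}:  v_{1} + v_{3} = v_{7} ; sig = (2; 1)
  P = {1,5}:  v_{1} + v_{5} = v_{0} ; sig = (2; 1)
  P = {1,7}:  v_{1} + v_{7} = v_{2} ; sig = (2; 1)
  P = {2,4}:  v_{2} + v_{4} = v_{7} ; sig = (2; 1)
  P = {2,5}:  v_{2} + v_{5} = v_{1} ; sig = (2; 1)
  P = {3,5}:  v_{3} + v_{5} = v_{4} ; sig = (2; 1)
  P = {3,6}:  v_{3} + v_{6} = v_{1} ; sig = (2; 1)
  P = {4,6}:  v_{4} + v_{6} = v_{0} ; sig = (2; 1)
  P = {4,7}:  v_{4} + v_{7} = v_{3} ; sig = (2; 1)
  P = {0,2}:  v_{0} + v_{2} = 2·v_{1} ; sig = (2; 2)
  P = {2,3}:  v_{2} + v_{3} = 2·v_{7} ; sig = (2; 2)
  P = {5,6}:  v_{5} + v_{6} = 2·v_{0} ; sig = (2; 2)
  P = {6,7}:  v_{6} + v_{7} = 2·v_{1} ; sig = (2; 2)
  P = {2,6}:  v_{2} + v_{6} = 3·v_{1} ; sig = (2; 3)

Hence PRS(X_Σ) =
[(2; —), (2; —), (2; —), (2; 1), (2; 1), (2; 1), (2; 1), (2; 1), (2; 1), (2; 1), (2; 1), (2; 1), (2; 1), (2; 1), (2; 1), (2; 2), (2; 2), (2; 2), (2; 2), (2; 3)]


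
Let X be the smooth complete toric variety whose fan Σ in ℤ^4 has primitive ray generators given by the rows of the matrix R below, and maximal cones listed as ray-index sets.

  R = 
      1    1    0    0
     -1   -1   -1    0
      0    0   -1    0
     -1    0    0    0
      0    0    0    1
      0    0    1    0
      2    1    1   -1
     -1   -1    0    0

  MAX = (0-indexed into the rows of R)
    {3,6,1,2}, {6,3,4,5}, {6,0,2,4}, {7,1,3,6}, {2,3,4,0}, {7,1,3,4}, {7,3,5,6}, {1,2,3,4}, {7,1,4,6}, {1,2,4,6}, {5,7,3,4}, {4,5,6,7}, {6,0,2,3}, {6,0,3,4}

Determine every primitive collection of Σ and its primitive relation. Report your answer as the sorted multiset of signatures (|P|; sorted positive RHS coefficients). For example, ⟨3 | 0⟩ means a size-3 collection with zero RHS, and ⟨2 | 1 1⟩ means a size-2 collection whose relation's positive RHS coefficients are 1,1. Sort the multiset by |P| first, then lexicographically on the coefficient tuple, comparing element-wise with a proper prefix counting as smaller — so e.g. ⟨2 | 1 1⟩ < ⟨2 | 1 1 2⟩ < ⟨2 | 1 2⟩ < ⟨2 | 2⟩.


9 collections generate NE(X_Σ); each relation:

  {0,7}:  v_{0} + v_{7} = 0 ; sig = ⟨2 | 0⟩
  {2,5}:  v_{2} + v_{5} = 0 ; sig = ⟨2 | 0⟩
  {0,1}:  v_{0} + v_{1} = v_{2} ; sig = ⟨2 | 1⟩
  {1,5}:  v_{1} + v_{5} = v_{7} ; sig = ⟨2 | 1⟩
  {2,7}:  v_{2} + v_{7} = v_{1} ; sig = ⟨2 | 1⟩
  {0,5}:  v_{0} + v_{5} = v_{3} + v_{4} + v_{6} ; sig = ⟨2 | 1 1 1⟩
  {1,3,4,6}:  v_{1} + v_{3} + v_{4} + v_{6} = 0 ; sig = ⟨4 | 0⟩
  {2,3,4,6}:  v_{2} + v_{3} + v_{4} + v_{6} = v_{0} ; sig = ⟨4 | 1⟩
  {3,4,6,7}:  v_{3} + v_{4} + v_{6} + v_{7} = v_{5} ; sig = ⟨4 | 1⟩

Signatures (|P|; sorted positive RHS coefficients), sorted:
[⟨2 | 0⟩, ⟨2 | 0⟩, ⟨2 | 1⟩, ⟨2 | 1⟩, ⟨2 | 1⟩, ⟨2 | 1 1 1⟩, ⟨4 | 0⟩, ⟨4 | 1⟩, ⟨4 | 1⟩]


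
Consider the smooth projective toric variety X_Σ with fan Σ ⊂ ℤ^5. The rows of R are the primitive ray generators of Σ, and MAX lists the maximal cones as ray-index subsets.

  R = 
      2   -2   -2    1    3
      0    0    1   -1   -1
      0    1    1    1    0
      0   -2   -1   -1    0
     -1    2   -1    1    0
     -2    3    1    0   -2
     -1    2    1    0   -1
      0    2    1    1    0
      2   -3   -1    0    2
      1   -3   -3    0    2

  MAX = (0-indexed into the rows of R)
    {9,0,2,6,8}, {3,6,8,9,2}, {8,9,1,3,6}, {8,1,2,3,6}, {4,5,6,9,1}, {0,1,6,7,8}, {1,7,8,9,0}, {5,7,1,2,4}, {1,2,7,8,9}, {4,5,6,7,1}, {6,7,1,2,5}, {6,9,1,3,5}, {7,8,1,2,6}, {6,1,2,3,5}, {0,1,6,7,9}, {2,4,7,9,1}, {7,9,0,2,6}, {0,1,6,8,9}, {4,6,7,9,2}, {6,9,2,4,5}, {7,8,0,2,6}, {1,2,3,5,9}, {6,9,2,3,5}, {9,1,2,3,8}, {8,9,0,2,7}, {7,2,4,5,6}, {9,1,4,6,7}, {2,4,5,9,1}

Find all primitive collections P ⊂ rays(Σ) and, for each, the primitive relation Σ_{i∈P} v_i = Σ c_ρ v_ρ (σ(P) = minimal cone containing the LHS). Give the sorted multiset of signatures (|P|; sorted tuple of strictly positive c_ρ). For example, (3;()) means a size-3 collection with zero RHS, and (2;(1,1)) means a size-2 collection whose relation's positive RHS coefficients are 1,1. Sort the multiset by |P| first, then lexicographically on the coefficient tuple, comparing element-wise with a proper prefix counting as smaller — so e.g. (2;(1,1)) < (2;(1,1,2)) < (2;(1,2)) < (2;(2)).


The 12 primitive collections of Σ (r=10, n=5):

  P = {3,7}:  v_{3} + v_{7} = 0  →  sig = (2;())
  P = {5,8}:  v_{5} + v_{8} = 0  →  sig = (2;())
  P = {3,4}:  v_{3} + v_{4} = v_{5} + v_{9}  →  sig = (2;(1,1))
  P = {4,8}:  v_{4} + v_{8} = v_{7} + v_{9}  →  sig = (2;(1,1))
  P = {0,3}:  v_{0} + v_{3} = v_{6} + v_{8} + v_{9}  →  sig = (2;(1,1,1))
  P = {0,5}:  v_{0} + v_{5} = v_{6} + v_{7} + v_{9}  →  sig = (2;(1,1,1))
  P = {0,4}:  v_{0} + v_{4} = v_{6} + 2·v_{7} + 2·v_{9}  →  sig = (2;(1,2,2))
  P = {5,7,9}:  v_{5} + v_{7} + v_{9} = v_{4}  →  sig = (3;(1))
  P = {0,1,2}:  v_{0} + v_{1} + v_{2} = v_{7} + v_{8}  →  sig = (3;(1,1))
  P = {1,2,6,9}:  v_{1} + v_{2} + v_{6} + v_{9} = 0  →  sig = (4;())
  P = {6,7,8,9}:  v_{6} + v_{7} + v_{8} + v_{9} = v_{0}  →  sig = (4;(1))
  P = {1,2,4,6}:  v_{1} + v_{2} + v_{4} + v_{6} = v_{5} + v_{7}  →  sig = (4;(1,1))

Hence PRS(X_Σ) =
    |P|=2: 7 collections, coeffs (), (), (1,1), (1,1), (1,1,1), (1,1,1), (1,2,2)
    |P|=3: 2 collections, coeffs (1), (1,1)
    |P|=4: 3 collections, coeffs (), (1), (1,1)


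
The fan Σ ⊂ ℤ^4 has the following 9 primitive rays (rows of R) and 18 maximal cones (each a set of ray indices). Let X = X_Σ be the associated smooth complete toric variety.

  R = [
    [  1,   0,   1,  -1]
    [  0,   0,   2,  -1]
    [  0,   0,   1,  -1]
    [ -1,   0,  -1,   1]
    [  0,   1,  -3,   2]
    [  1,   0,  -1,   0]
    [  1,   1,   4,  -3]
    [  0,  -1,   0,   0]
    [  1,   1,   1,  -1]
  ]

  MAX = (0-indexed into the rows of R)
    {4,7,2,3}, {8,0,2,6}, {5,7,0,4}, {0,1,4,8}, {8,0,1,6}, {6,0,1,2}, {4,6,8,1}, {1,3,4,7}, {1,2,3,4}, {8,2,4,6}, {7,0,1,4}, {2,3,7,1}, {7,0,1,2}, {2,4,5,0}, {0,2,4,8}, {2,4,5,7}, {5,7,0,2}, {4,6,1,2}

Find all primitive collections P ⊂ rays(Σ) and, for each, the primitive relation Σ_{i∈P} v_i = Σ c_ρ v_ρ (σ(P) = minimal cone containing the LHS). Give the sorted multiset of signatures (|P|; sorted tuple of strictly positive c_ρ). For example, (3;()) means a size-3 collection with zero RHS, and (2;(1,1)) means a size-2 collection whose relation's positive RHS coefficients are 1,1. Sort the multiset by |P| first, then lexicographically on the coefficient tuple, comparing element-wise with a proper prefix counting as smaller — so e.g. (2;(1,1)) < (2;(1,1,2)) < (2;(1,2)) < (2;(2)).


14 collections generate NE(X_Σ); each relation:

  P={0,3}:  v_{0} + v_{3} = 0  →  sig = (2;())
  P={1,5}:  v_{1} + v_{5} = v_{0}  →  sig = (2;(1))
  P={7,8}:  v_{7} + v_{8} = v_{0}  →  sig = (2;(1))
  P={3,5}:  v_{3} + v_{5} = v_{2} + v_{4} + v_{7}  →  sig = (2;(1,1,1))
  P={3,8}:  v_{3} + v_{8} = v_{1} + v_{2} + v_{4}  →  sig = (2;(1,1,1))
  P={5,6}:  v_{5} + v_{6} = v_{0} + v_{2} + v_{8}  →  sig = (2;(1,1,1))
  P={6,7}:  v_{6} + v_{7} = v_{0} + v_{1} + v_{2}  →  sig = (2;(1,1,1))
  P={5,8}:  v_{5} + v_{8} = 2·v_{0} + v_{2} + v_{4}  →  sig = (2;(1,1,2))
  P={3,6}:  v_{3} + v_{6} = 2·v_{1} + 2·v_{2} + v_{4}  →  sig = (2;(1,2,2))
  P={1,2,8}:  v_{1} + v_{2} + v_{8} = v_{6}  →  sig = (3;(1))
  P={0,4,6}:  v_{0} + v_{4} + v_{6} = 2·v_{8}  →  sig = (3;(2))
  P={1,2,4,7}:  v_{1} + v_{2} + v_{4} + v_{7} = 0  →  sig = (4;())
  P={0,1,2,4}:  v_{0} + v_{1} + v_{2} + v_{4} = v_{8}  →  sig = (4;(1))
  P={0,2,4,7}:  v_{0} + v_{2} + v_{4} + v_{7} = v_{5}  →  sig = (4;(1))

so the primitive-relation signature multiset is
[(2;()), (2;(1)), (2;(1)), (2;(1,1,1)), (2;(1,1,1)), (2;(1,1,1)), (2;(1,1,1)), (2;(1,1,2)), (2;(1,2,2)), (3;(1)), (3;(2)), (4;()), (4;(1)), (4;(1))]


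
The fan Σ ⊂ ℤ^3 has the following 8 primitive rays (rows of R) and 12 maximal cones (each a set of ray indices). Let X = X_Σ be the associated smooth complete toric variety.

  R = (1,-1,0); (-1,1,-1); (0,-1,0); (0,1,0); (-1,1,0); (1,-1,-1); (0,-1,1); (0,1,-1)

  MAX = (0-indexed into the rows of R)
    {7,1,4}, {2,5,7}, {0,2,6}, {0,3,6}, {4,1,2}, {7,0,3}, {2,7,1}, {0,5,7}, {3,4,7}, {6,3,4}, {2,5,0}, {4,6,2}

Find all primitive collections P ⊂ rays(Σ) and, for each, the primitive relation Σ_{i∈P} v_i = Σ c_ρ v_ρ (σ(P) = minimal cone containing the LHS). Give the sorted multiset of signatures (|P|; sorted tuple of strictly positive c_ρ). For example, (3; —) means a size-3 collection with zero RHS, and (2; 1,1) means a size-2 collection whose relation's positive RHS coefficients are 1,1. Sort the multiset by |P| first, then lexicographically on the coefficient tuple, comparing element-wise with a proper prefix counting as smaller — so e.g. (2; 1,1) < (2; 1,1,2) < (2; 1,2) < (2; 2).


12 minimal non-faces of Δ(Σ) (on 8 rays):

  P = {0,4}:  v_{0} + v_{4} = 0  →  sig = (2; —)
  P = {2,3}:  v_{2} + v_{3} = 0  →  sig = (2; —)
  P = {6,7}:  v_{6} + v_{7} = 0  →  sig = (2; —)
  P = {0,1}:  v_{0} + v_{1} = v_{2} + v_{7}  →  sig = (2; 1,1)
  P = {1,3}:  v_{1} + v_{3} = v_{4} + v_{7}  →  sig = (2; 1,1)
  P = {1,6}:  v_{1} + v_{6} = v_{2} + v_{4}  →  sig = (2; 1,1)
  P = {3,5}:  v_{3} + v_{5} = v_{0} + v_{7}  →  sig = (2; 1,1)
  P = {4,5}:  v_{4} + v_{5} = v_{2} + v_{7}  →  sig = (2; 1,1)
  P = {5,6}:  v_{5} + v_{6} = v_{0} + v_{2}  →  sig = (2; 1,1)
  P = {1,5}:  v_{1} + v_{5} = 2·v_{2} + 2·v_{7}  →  sig = (2; 2,2)
  P = {0,2,7}:  v_{0} + v_{2} + v_{7} = v_{5}  →  sig = (3; 1)
  P = {2,4,7}:  v_{2} + v_{4} + v_{7} = v_{1}  →  sig = (3; 1)

Hence PRS(X_Σ) =
{ (2; —) ×3,  (2; 1,1) ×6,  (2; 2,2),  (3; 1) ×2 }


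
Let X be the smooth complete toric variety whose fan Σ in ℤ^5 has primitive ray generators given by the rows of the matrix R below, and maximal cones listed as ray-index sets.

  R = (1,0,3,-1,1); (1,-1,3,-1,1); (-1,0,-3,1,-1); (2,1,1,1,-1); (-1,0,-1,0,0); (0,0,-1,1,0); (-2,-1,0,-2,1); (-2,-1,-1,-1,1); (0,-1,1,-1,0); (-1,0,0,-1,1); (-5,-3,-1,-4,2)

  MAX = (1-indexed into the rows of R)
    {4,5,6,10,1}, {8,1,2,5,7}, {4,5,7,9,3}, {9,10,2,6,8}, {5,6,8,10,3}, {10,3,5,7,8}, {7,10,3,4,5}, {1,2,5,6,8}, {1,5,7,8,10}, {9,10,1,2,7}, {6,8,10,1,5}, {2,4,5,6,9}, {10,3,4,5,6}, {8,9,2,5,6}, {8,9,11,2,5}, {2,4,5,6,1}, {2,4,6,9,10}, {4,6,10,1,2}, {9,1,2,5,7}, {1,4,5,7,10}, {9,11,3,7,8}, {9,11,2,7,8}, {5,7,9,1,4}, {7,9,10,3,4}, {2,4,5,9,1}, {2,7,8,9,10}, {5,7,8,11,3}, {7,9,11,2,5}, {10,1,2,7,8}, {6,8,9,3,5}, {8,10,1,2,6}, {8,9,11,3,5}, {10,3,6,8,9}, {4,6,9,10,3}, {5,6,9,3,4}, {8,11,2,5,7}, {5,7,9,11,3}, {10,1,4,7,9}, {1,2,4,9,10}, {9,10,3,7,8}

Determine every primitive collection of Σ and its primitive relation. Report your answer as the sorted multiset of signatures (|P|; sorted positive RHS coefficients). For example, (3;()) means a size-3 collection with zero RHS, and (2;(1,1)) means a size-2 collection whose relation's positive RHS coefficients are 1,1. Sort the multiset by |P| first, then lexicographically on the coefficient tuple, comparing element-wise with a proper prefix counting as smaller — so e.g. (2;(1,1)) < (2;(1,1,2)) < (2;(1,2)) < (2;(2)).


The 14 primitive collections of Σ (r=11, n=5):

  P = {1,3}:  v_{1} + v_{3} = 0 — sig = (2;())
  P = {4,8}:  v_{4} + v_{8} = 0 — sig = (2;())
  P = {6,7}:  v_{6} + v_{7} = v_{8} — sig = (2;(1))
  P = {2,3}:  v_{2} + v_{3} = v_{6} + v_{9} — sig = (2;(1,1))
  P = {4,11}:  v_{4} + v_{11} = v_{5} + v_{7} + v_{9} — sig = (2;(1,1,1))
  P = {1,11}:  v_{1} + v_{11} = v_{2} + v_{5} + 2·v_{7} — sig = (2;(1,1,2))
  P = {6,11}:  v_{6} + v_{11} = v_{5} + 2·v_{8} + v_{9} — sig = (2;(1,1,2))
  P = {10,11}:  v_{10} + v_{11} = 2·v_{7} + v_{8} — sig = (2;(1,2))
  P = {1,6,9}:  v_{1} + v_{6} + v_{9} = v_{2} — sig = (3;(1))
  P = {5,9,10}:  v_{5} + v_{9} + v_{10} = v_{7} — sig = (3;(1))
  P = {1,8,9}:  v_{1} + v_{8} + v_{9} = v_{2} + v_{7} — sig = (3;(1,1))
  P = {2,4,7}:  v_{2} + v_{4} + v_{7} = v_{1} + v_{9} — sig = (3;(1,1))
  P = {2,5,10}:  v_{2} + v_{5} + v_{10} = v_{1} + v_{8} — sig = (3;(1,1))
  P = {5,7,8,9}:  v_{5} + v_{7} + v_{8} + v_{9} = v_{11} — sig = (4;(1))

so the primitive-relation signature multiset is
[(2;()), (2;()), (2;(1)), (2;(1,1)), (2;(1,1,1)), (2;(1,1,2)), (2;(1,1,2)), (2;(1,2)), (3;(1)), (3;(1)), (3;(1,1)), (3;(1,1)), (3;(1,1)), (4;(1))]


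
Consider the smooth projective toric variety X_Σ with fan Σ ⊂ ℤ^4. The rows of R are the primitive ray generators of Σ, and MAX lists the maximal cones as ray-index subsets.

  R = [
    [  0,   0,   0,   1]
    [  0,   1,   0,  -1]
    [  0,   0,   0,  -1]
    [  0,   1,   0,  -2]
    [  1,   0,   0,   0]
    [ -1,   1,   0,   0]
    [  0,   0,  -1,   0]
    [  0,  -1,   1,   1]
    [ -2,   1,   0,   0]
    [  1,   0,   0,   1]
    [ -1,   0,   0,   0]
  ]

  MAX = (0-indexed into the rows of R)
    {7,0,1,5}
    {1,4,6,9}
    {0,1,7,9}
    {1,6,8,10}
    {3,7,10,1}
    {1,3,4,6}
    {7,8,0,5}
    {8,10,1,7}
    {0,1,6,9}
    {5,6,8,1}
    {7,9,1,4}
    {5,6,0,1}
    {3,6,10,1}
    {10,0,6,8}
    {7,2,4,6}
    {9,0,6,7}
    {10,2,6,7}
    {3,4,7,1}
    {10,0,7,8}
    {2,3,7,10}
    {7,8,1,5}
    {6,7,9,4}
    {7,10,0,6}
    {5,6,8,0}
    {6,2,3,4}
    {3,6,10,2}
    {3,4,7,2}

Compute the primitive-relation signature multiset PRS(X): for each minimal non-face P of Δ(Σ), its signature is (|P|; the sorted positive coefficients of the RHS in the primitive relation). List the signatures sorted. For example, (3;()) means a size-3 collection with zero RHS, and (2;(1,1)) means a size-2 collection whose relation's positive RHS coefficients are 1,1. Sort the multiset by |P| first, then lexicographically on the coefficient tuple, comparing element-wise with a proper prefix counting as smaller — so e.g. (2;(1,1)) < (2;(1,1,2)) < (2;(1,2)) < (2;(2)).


Minimal non-faces — 23 found among 11 rays, 27 max cones:

  P={0,2}:  v_{0} + v_{2} = 0  →  sig = (2;())
  P={4,10}:  v_{4} + v_{10} = 0  →  sig = (2;())
  P={0,3}:  v_{0} + v_{3} = v_{1}  →  sig = (2;(1))
  P={0,4}:  v_{0} + v_{4} = v_{9}  →  sig = (2;(1))
  P={1,2}:  v_{1} + v_{2} = v_{3}  →  sig = (2;(1))
  P={2,9}:  v_{2} + v_{9} = v_{4}  →  sig = (2;(1))
  P={4,8}:  v_{4} + v_{8} = v_{5}  →  sig = (2;(1))
  P={5,10}:  v_{5} + v_{10} = v_{8}  →  sig = (2;(1))
  P={9,10}:  v_{9} + v_{10} = v_{0}  →  sig = (2;(1))
  P={2,5}:  v_{2} + v_{5} = v_{1} + v_{10}  →  sig = (2;(1,1))
  P={3,9}:  v_{3} + v_{9} = v_{1} + v_{4}  →  sig = (2;(1,1))
  P={4,5}:  v_{4} + v_{5} = v_{0} + v_{1}  →  sig = (2;(1,1))
  P={8,9}:  v_{8} + v_{9} = v_{0} + v_{5}  →  sig = (2;(1,1))
  P={2,8}:  v_{2} + v_{8} = v_{1} + 2·v_{10}  →  sig = (2;(1,2))
  P={3,5}:  v_{3} + v_{5} = 2·v_{1} + v_{10}  →  sig = (2;(1,2))
  P={5,9}:  v_{5} + v_{9} = 2·v_{0} + v_{1}  →  sig = (2;(1,2))
  P={3,8}:  v_{3} + v_{8} = 2·v_{1} + 2·v_{10}  →  sig = (2;(2,2))
  P={1,6,7}:  v_{1} + v_{6} + v_{7} = 0  →  sig = (3;())
  P={0,1,10}:  v_{0} + v_{1} + v_{10} = v_{5}  →  sig = (3;(1))
  P={3,6,7}:  v_{3} + v_{6} + v_{7} = v_{2}  →  sig = (3;(1))
  P={5,6,7}:  v_{5} + v_{6} + v_{7} = v_{0} + v_{10}  →  sig = (3;(1,1))
  P={6,7,8}:  v_{6} + v_{7} + v_{8} = v_{0} + 2·v_{10}  →  sig = (3;(1,2))
  P={0,1,8}:  v_{0} + v_{1} + v_{8} = 2·v_{5}  →  sig = (3;(2))

Sorted signature multiset PRS(X):
    (2;())
    (2;())
    (2;(1))
    (2;(1))
    (2;(1))
    (2;(1))
    (2;(1))
    (2;(1))
    (2;(1))
    (2;(1,1))
    (2;(1,1))
    (2;(1,1))
    (2;(1,1))
    (2;(1,2))
    (2;(1,2))
    (2;(1,2))
    (2;(2,2))
    (3;())
    (3;(1))
    (3;(1))
    (3;(1,1))
    (3;(1,2))
    (3;(2))


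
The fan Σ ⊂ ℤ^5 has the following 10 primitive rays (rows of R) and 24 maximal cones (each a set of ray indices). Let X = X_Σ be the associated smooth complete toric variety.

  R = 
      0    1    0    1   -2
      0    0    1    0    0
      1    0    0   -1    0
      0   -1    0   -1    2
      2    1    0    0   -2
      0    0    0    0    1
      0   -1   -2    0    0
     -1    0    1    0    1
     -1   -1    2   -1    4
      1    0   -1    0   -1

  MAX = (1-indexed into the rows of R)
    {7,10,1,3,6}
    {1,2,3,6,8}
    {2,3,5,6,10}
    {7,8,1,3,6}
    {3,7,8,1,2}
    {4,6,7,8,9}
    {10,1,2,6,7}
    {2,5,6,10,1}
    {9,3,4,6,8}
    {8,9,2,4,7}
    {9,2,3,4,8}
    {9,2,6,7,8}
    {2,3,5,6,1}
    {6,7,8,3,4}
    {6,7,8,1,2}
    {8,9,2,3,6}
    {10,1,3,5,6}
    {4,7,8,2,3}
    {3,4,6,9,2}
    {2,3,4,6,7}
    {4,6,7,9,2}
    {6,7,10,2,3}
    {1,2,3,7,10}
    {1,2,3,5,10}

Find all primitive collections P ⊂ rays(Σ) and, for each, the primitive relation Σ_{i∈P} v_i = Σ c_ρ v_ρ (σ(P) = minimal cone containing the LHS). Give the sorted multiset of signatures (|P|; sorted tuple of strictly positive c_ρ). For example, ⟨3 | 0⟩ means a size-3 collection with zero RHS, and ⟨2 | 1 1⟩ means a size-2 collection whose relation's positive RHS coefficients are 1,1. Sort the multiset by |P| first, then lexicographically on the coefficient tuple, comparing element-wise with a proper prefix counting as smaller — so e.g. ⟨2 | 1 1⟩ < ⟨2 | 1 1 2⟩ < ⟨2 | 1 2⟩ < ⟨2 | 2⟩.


14 minimal non-faces of Δ(Σ) (on 10 rays):

  P={1,4}:  v_{1} + v_{4} = 0  so sig = ⟨2 | 0⟩
  P={8,10}:  v_{8} + v_{10} = 0  so sig = ⟨2 | 0⟩
  P={1,9}:  v_{1} + v_{9} = v_{2} + v_{6} + v_{8}  so sig = ⟨2 | 1 1 1⟩
  P={9,10}:  v_{9} + v_{10} = v_{2} + v_{4} + v_{6}  so sig = ⟨2 | 1 1 1⟩
  P={4,5}:  v_{4} + v_{5} = v_{2} + v_{3} + v_{6} + v_{10}  so sig = ⟨2 | 1 1 1 1⟩
  P={4,10}:  v_{4} + v_{10} = v_{2} + v_{3} + v_{6} + v_{7}  so sig = ⟨2 | 1 1 1 1⟩
  P={5,8}:  v_{5} + v_{8} = v_{1} + v_{2} + v_{3} + v_{6}  so sig = ⟨2 | 1 1 1 1⟩
  P={5,9}:  v_{5} + v_{9} = 2·v_{2} + v_{3} + 2·v_{6}  so sig = ⟨2 | 1 2 2⟩
  P={5,7}:  v_{5} + v_{7} = 2·v_{10}  so sig = ⟨2 | 2⟩
  P={3,7,9}:  v_{3} + v_{7} + v_{9} = 2·v_{4}  so sig = ⟨3 | 2⟩
  P={2,4,6,8}:  v_{2} + v_{4} + v_{6} + v_{8} = v_{9}  so sig = ⟨4 | 1⟩
  P={1,2,3,6,7}:  v_{1} + v_{2} + v_{3} + v_{6} + v_{7} = v_{10}  so sig = ⟨5 | 1⟩
  P={1,2,3,6,10}:  v_{1} + v_{2} + v_{3} + v_{6} + v_{10} = v_{5}  so sig = ⟨5 | 1⟩
  P={2,3,6,7,8}:  v_{2} + v_{3} + v_{6} + v_{7} + v_{8} = v_{4}  so sig = ⟨5 | 1⟩

Sorted signature multiset PRS(X):
    ⟨2 | 0⟩
    ⟨2 | 0⟩
    ⟨2 | 1 1 1⟩
    ⟨2 | 1 1 1⟩
    ⟨2 | 1 1 1 1⟩
    ⟨2 | 1 1 1 1⟩
    ⟨2 | 1 1 1 1⟩
    ⟨2 | 1 2 2⟩
    ⟨2 | 2⟩
    ⟨3 | 2⟩
    ⟨4 | 1⟩
    ⟨5 | 1⟩
    ⟨5 | 1⟩
    ⟨5 | 1⟩


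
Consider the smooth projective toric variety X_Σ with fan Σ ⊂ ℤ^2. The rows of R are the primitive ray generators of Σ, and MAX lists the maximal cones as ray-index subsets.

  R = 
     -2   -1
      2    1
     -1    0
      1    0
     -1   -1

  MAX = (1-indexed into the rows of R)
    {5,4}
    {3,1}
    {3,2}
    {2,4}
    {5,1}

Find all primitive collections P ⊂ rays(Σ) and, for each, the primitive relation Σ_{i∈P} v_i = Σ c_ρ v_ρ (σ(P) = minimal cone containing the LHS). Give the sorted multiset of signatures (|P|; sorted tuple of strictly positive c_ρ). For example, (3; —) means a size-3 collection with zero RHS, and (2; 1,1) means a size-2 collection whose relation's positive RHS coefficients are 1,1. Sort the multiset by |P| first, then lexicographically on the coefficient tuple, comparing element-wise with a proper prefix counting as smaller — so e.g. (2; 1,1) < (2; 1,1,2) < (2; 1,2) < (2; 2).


5 collections generate NE(X_Σ); each relation:

  P={1,2}:  v_{1} + v_{2} = 0  ⇒ sig = (2; —)
  P={3,4}:  v_{3} + v_{4} = 0  ⇒ sig = (2; —)
  P={1,4}:  v_{1} + v_{4} = v_{5}  ⇒ sig = (2; 1)
  P={2,5}:  v_{2} + v_{5} = v_{4}  ⇒ sig = (2; 1)
  P={3,5}:  v_{3} + v_{5} = v_{1}  ⇒ sig = (2; 1)

Signatures (|P|; sorted positive RHS coefficients), sorted:
[(2; —), (2; —), (2; 1), (2; 1), (2; 1)]


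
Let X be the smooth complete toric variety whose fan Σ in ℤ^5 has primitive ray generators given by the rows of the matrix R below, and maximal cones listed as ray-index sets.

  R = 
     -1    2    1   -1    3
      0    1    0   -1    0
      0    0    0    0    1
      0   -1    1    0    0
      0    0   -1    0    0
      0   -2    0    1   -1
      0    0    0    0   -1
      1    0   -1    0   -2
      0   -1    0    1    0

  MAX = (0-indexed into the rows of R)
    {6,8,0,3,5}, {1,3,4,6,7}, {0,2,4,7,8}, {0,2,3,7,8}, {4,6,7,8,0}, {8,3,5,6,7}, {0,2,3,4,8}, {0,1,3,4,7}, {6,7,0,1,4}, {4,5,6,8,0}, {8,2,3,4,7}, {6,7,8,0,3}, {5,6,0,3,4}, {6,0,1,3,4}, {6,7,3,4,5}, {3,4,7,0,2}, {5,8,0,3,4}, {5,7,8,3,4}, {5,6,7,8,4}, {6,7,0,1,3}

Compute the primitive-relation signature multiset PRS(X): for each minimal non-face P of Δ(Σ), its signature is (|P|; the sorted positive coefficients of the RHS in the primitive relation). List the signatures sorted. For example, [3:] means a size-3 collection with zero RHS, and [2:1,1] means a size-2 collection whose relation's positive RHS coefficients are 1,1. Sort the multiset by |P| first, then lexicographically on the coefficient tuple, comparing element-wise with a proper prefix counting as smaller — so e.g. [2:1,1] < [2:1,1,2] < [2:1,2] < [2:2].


Primitive collections (9):

  {1,8}:  v_{1} + v_{8} = 0  ⟹  sig = [2:]
  {2,6}:  v_{2} + v_{6} = 0  ⟹  sig = [2:]
  {1,5}:  v_{1} + v_{5} = v_{3} + v_{4} + v_{6}  ⟹  sig = [2:1,1,1]
  {2,5}:  v_{2} + v_{5} = v_{3} + v_{4} + v_{8}  ⟹  sig = [2:1,1,1]
  {1,2}:  v_{1} + v_{2} = v_{0} + v_{3} + v_{4} + v_{7}  ⟹  sig = [2:1,1,1,1]
  {0,5,7}:  v_{0} + v_{5} + v_{7} = 0  ⟹  sig = [3:]
  {3,4,6,8}:  v_{3} + v_{4} + v_{6} + v_{8} = v_{5}  ⟹  sig = [4:1]
  {0,3,4,6,7}:  v_{0} + v_{3} + v_{4} + v_{6} + v_{7} = v_{1}  ⟹  sig = [5:1]
  {0,3,4,7,8}:  v_{0} + v_{3} + v_{4} + v_{7} + v_{8} = v_{2}  ⟹  sig = [5:1]

so the primitive-relation signature multiset is
{ [2:] ×2,  [2:1,1,1] ×2,  [2:1,1,1,1],  [3:],  [4:1],  [5:1] ×2 }


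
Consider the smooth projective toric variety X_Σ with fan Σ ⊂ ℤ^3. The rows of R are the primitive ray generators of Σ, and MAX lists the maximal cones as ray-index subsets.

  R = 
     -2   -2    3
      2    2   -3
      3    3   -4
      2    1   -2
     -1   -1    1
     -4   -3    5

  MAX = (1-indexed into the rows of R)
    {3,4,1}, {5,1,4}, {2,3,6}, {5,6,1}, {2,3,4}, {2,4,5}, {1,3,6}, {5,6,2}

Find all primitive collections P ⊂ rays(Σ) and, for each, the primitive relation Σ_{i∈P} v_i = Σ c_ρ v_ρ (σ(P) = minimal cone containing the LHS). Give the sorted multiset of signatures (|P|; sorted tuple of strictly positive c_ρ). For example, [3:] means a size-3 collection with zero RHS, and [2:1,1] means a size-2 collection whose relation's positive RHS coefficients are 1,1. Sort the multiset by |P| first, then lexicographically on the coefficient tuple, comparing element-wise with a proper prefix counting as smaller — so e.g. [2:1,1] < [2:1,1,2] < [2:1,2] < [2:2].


The 3 primitive collections of Σ (r=6, n=3):

  • {1,2}:  v_{1} + v_{2} = 0 — sig = [2:]
  • {3,5}:  v_{3} + v_{5} = v_{2} — sig = [2:1]
  • {4,6}:  v_{4} + v_{6} = v_{1} — sig = [2:1]

Signatures (|P|; sorted positive RHS coefficients), sorted:
    [2:]
    [2:1]
    [2:1]


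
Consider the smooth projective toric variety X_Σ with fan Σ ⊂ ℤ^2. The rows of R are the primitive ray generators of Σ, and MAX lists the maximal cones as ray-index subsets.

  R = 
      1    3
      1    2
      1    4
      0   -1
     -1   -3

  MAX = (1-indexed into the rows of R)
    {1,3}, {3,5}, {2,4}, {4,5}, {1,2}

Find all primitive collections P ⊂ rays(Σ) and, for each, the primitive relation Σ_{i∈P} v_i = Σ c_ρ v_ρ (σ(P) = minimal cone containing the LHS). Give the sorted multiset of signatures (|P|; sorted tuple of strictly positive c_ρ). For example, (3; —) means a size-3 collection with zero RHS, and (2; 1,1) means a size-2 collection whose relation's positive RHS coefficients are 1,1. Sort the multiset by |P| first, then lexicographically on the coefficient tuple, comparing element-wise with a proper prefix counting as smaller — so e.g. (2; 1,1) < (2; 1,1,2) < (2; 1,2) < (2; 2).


5 minimal non-faces of Δ(Σ) (on 5 rays):

  P={1,5}:  v_{1} + v_{5} = 0  ⟹  sig = (2; —)
  P={1,4}:  v_{1} + v_{4} = v_{2}  ⟹  sig = (2; 1)
  P={2,5}:  v_{2} + v_{5} = v_{4}  ⟹  sig = (2; 1)
  P={3,4}:  v_{3} + v_{4} = v_{1}  ⟹  sig = (2; 1)
  P={2,3}:  v_{2} + v_{3} = 2·v_{1}  ⟹  sig = (2; 2)

Sorted signature multiset PRS(X):
    (2; —)
    (2; 1)
    (2; 1)
    (2; 1)
    (2; 2)


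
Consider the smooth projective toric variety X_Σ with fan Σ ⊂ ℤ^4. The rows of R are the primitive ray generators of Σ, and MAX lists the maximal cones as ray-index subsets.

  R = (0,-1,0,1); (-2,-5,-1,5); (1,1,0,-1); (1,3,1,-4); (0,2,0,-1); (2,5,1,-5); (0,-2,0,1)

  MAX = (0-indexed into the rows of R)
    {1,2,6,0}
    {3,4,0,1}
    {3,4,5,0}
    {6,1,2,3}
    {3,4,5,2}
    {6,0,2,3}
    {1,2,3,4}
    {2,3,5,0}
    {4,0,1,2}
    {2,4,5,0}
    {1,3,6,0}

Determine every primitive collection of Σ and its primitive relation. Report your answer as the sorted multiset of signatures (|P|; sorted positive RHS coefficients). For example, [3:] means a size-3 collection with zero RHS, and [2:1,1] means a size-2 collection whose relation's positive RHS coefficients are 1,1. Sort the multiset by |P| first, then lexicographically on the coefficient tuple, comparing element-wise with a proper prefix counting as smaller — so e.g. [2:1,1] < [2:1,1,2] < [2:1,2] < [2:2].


Primitive collections (5):

  P={1,5}:  v_{1} + v_{5} = 0  ⇒ sig = [2:]
  P={4,6}:  v_{4} + v_{6} = 0  ⇒ sig = [2:]
  P={5,6}:  v_{5} + v_{6} = v_{0} + v_{2} + v_{3}  ⇒ sig = [2:1,1,1]
  P={0,1,2,3}:  v_{0} + v_{1} + v_{2} + v_{3} = v_{6}  ⇒ sig = [4:1]
  P={0,2,3,4}:  v_{0} + v_{2} + v_{3} + v_{4} = v_{5}  ⇒ sig = [4:1]

Sorted signature multiset PRS(X):
{ [2:] ×2,  [2:1,1,1],  [4:1] ×2 }
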